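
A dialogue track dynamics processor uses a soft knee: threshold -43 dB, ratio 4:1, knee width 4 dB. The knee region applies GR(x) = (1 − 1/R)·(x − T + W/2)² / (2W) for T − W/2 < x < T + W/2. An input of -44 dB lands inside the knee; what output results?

-44.09375 dB

x − T + W/2 = -44 − (-43) + 2 = 1.
GR = (1 − 1/4) × 1² / 8 = 0.75 × 1 / 8 = 0.09375 dB.
Output = -44 − 0.09375 = -44.09375 dB.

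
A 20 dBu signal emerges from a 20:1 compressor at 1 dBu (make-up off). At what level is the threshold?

Gain reduction = 20 − 1 = 19 dB; output overshoot = GR / (R − 1) = 19 / 19 = 1 dB.
Threshold = output − output overshoot = 1 − 1 = 0 dBu.

0 dBu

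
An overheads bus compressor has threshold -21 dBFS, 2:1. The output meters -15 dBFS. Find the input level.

Post-compression overshoot = -15 − (-21) = 6 dB.
Before 2:1 compression the overshoot was 6 × 2 = 12 dB, so input = -21 + 12 = -9 dBFS.

-9 dBFS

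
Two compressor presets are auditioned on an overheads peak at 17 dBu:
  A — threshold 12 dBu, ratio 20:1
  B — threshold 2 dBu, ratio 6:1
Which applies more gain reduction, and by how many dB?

B, by 7.75 dB

A: GR = 5 − 5/20 = 4.75 dB.
B: GR = 15 − 15/6 = 12.5 dB.
Difference: 7.75 dB in favour of B.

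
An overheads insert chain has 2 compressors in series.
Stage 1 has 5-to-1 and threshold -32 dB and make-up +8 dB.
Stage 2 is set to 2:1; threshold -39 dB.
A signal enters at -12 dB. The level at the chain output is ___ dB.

-29.5 dB

Stage 1: 20 dB above -32 dB, reduced 5:1 to 4 dB above → -28 dB; +8 dB make-up → -20 dB.
Stage 2: 19 dB above -39 dB, reduced 2:1 to 9.5 dB above → -29.5 dB.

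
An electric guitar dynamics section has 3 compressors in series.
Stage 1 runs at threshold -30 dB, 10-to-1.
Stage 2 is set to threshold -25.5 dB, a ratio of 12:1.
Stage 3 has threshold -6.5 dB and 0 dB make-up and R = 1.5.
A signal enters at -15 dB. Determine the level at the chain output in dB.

Stage 1: -15 dB is 15 dB over -30 dB; at 10:1 that becomes 1.5 dB over, giving -28.5 dB.
Stage 2: below threshold (-28.5 ≤ -25.5); passes unchanged; output -28.5 dB.
Stage 3: below threshold (-28.5 ≤ -6.5); passes unchanged; output -28.5 dB.

-28.5 dB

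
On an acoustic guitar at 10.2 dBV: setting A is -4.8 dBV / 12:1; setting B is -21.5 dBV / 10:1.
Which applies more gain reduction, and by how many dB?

B, by 14.78 dB

A: GR = 15 − 15/12 = 13.75 dB.
B: GR = 31.7 − 31.7/10 = 28.53 dB.
B applies 14.78 dB more gain reduction.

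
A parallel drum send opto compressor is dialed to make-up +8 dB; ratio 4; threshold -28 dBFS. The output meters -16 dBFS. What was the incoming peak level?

Remove make-up: -16 − 8 = -24 dBFS.
That's 4 dB above the -28 dBFS threshold.
Input overshoot = R × output overshoot = 16 dB → input = -28 + 16 = -12 dBFS.

-12 dBFS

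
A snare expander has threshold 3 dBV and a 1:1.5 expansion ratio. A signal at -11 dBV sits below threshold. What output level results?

Below threshold, a 1:1.5 expander applies gain = (1.5−1)×(T − x) of attenuation.
(1.5−1) × 14 = 7 dB, so output = -11 − 7 = -18 dBV.

-18 dBV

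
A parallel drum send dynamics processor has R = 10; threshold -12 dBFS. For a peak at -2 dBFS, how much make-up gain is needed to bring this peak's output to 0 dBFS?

Without make-up, output = threshold + overshoot/10 = -12 + 1 = -11 dBFS.
Gap to target: 11 dB.

11 dB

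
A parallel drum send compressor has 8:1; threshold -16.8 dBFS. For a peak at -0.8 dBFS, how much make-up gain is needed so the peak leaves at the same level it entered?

14 dB

The peak compresses to -16.8 + 16/8 = -14.8 dBFS.
To reach -0.8 dBFS requires -0.8 − (-14.8) = 14 dB of make-up.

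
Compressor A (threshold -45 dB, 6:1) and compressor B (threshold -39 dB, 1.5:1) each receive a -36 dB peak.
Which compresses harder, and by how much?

A, by 6.5 dB

A: 9 dB over, compressed to 1.5 dB over, so 7.5 dB of GR.
B: 3 dB over, compressed to 2 dB over, so 1 dB of GR.
Difference: 6.5 dB in favour of A.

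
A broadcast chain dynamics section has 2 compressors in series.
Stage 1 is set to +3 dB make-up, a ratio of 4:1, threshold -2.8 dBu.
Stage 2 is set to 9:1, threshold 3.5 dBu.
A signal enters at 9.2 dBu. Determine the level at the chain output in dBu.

Stage 1: 12 dB above -2.8 dBu, reduced 4:1 to 3 dB above → 0.2 dBu; +3 dB make-up → 3.2 dBu.
Stage 2: 3.2 dBu ≤ 3.5 dBu, so stage 2 doesn't engage; output 3.2 dBu.

3.2 dBu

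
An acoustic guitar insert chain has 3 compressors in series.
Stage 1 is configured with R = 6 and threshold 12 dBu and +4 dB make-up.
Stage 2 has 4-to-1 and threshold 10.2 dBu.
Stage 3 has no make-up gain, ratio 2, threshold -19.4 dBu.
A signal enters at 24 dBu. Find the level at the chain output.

-3.625 dBu

Stage 1: 24 dBu is 12 dB over 12 dBu; at 6:1 that becomes 2 dB over, giving 14 dBu; +4 dB make-up → 18 dBu.
Stage 2: overshoot 7.8 dB → 7.8/4 = 1.95 dB → 12.15 dBu.
Stage 3: overshoot 31.55 dB → 31.55/2 = 15.775 dB → -3.625 dBu.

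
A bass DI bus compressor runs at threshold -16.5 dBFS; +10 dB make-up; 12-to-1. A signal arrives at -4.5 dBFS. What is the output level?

The input is 12 dB above the -16.5 dBFS threshold.
12:1 compression reduces that to 12/12 = 1 dB over.
That puts the output at -15.5 dBFS; make-up adds 10 dB, giving -5.5 dBFS.

-5.5 dBFS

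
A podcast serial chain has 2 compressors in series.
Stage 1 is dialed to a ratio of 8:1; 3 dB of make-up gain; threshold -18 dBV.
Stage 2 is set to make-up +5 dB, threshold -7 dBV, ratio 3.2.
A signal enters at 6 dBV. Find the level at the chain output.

Stage 1: 6 dBV is 24 dB over -18 dBV; at 8:1 that becomes 3 dB over, giving -15 dBV; +3 dB make-up → -12 dBV.
Stage 2: -12 dBV ≤ -7 dBV, so stage 2 doesn't engage; make-up brings it to -7 dBV.

-7 dBV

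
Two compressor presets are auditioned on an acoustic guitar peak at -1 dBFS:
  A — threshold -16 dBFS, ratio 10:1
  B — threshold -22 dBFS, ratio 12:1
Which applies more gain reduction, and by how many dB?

B, by 5.75 dB

A: overshoot 15 dB → output overshoot 1.5 dB → GR 13.5 dB.
B: overshoot 21 dB → output overshoot 1.75 dB → GR 19.25 dB.
B applies 5.75 dB more gain reduction.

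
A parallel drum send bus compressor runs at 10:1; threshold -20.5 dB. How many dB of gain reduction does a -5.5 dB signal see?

-5.5 dB exceeds the threshold by 15 dB.
After 10:1 compression the overshoot becomes 15/10 = 1.5 dB.
GR = overshoot in − overshoot out = 15 − 1.5 = 13.5 dB.

13.5 dB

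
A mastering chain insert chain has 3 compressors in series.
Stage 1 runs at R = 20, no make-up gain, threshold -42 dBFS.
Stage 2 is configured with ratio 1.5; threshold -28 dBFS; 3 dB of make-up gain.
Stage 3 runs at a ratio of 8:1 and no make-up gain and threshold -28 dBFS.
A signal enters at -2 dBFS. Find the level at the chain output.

Stage 1: -2 dBFS is 40 dB over -42 dBFS; at 20:1 that becomes 2 dB over, giving -40 dBFS.
Stage 2: below threshold (-40 ≤ -28); passes unchanged; make-up brings it to -37 dBFS.
Stage 3: -37 dBFS ≤ -28 dBFS, so stage 3 doesn't engage; output -37 dBFS.

-37 dBFS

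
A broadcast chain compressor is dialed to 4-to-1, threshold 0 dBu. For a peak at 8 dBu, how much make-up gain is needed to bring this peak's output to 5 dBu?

3 dB

The peak compresses to 0 + 8/4 = 2 dBu.
To reach 5 dBu requires 5 − 2 = 3 dB of make-up.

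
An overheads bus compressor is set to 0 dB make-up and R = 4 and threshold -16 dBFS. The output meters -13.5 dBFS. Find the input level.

-6 dBFS

The compressed level sits -13.5 − (-16) = 2.5 dB over threshold.
Before 4:1 compression the overshoot was 2.5 × 4 = 10 dB, so input = -16 + 10 = -6 dBFS.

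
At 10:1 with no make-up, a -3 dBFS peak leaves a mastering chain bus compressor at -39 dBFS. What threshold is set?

-43 dBFS

Input is 40 dB above T (since output overshoot × R = input overshoot: (-39 − T)·10 = -3 − T gives T = -43 dBFS).
Check: -43 + (-3 − (-43))/10 = -43 + 4 = -39 dBFS. ✓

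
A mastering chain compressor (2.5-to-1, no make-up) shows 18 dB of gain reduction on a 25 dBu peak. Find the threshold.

-5 dBu

Let T be the threshold. Output overshoot = (input overshoot)/R, so 7 − T = (25 − T)/2.5.
2.5·(7 − T) = 25 − T → 1.5·T = 17.5 − 25 = -7.5.
T = -7.5/1.5 = -5 dBu.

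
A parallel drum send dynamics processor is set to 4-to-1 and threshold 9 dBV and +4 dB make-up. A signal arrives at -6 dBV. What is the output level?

-6 dBV is 15 dB below the 9 dBV threshold, so no gain reduction is applied.
Make-up gain adds 4 dB: -6 + 4 = -2 dBV.

-2 dBV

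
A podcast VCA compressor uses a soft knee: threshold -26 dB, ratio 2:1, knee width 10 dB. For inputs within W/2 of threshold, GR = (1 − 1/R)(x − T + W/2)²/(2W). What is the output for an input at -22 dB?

x − T + W/2 = -22 − (-26) + 5 = 9.
GR = (1 − 1/2) × 9² / 20 = 0.5 × 81 / 20 = 2.025 dB.
Output = -22 − 2.025 = -24.025 dB.

-24.025 dB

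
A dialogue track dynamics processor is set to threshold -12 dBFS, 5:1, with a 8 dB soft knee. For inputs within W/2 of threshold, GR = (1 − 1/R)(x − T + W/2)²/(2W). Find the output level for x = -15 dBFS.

x − T + W/2 = -15 − (-12) + 4 = 1.
GR = (1 − 1/5) × 1² / 16 = 0.8 × 1 / 16 = 0.05 dB.
Output = -15 − 0.05 = -15.05 dBFS.

-15.05 dBFS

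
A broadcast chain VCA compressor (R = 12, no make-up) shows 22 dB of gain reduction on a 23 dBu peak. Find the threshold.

Gain reduction = 23 − 1 = 22 dB; output overshoot = GR / (R − 1) = 22 / 11 = 2 dB.
Threshold = output − output overshoot = 1 − 2 = -1 dBu.

-1 dBu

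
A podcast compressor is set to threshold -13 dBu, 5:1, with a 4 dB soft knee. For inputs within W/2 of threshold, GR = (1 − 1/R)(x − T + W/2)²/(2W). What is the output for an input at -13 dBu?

x − T + W/2 = -13 − (-13) + 2 = 2.
GR = (1 − 1/5) × 2² / 8 = 0.8 × 4 / 8 = 0.4 dB.
Output = -13 − 0.4 = -13.4 dBu.

-13.4 dBu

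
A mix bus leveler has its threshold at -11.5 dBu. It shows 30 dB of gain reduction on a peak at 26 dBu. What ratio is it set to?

Input overshoot = 26 − (-11.5) = 37.5 dB.
Output overshoot = 37.5 − 30 = 7.5 dB.
Ratio = input overshoot / output overshoot = 37.5 / 7.5 = 5.

5:1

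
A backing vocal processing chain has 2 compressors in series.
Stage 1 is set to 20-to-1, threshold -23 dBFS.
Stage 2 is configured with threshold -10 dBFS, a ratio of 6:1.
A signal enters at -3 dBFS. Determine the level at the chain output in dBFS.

-22 dBFS

Stage 1: overshoot 20 dB → 20/20 = 1 dB → -22 dBFS.
Stage 2: -22 dBFS is at or below the -10 dBFS threshold — no compression; output -22 dBFS.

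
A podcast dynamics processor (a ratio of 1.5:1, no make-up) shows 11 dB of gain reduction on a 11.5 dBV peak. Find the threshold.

-21.5 dBV

Gain reduction = 11.5 − 0.5 = 11 dB; output overshoot = GR / (R − 1) = 11 / 0.5 = 22 dB.
Threshold = output − output overshoot = 0.5 − 22 = -21.5 dBV.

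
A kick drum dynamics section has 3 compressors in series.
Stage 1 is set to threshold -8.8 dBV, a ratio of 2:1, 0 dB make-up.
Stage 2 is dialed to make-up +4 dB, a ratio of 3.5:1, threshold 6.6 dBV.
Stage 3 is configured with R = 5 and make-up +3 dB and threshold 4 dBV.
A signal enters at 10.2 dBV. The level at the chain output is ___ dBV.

7.14 dBV

Stage 1: 10.2 dBV is 19 dB over -8.8 dBV; at 2:1 that becomes 9.5 dB over, giving 0.7 dBV.
Stage 2: below threshold (0.7 ≤ 6.6); passes unchanged; make-up brings it to 4.7 dBV.
Stage 3: 4.7 dBV is 0.7 dB over 4 dBV; at 5:1 that becomes 0.14 dB over, giving 4.14 dBV; +3 dB make-up → 7.14 dBV.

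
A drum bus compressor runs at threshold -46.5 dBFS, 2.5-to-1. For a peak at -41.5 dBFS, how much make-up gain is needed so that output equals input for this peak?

3 dB

The peak compresses to -46.5 + 5/2.5 = -44.5 dBFS.
To reach -41.5 dBFS requires -41.5 − (-44.5) = 3 dB of make-up.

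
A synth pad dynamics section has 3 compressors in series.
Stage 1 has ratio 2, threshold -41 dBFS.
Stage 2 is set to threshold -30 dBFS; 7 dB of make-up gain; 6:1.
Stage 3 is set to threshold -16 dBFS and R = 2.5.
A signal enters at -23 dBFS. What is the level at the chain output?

Stage 1: overshoot 18 dB → 18/2 = 9 dB → -32 dBFS.
Stage 2: below threshold (-32 ≤ -30); passes unchanged; make-up brings it to -25 dBFS.
Stage 3: below threshold (-25 ≤ -16); passes unchanged; output -25 dBFS.

-25 dBFS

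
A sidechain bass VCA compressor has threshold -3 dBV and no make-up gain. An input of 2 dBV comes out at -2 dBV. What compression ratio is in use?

5:1

Input overshoot = 2 − (-3) = 5 dB; output overshoot = -2 − (-3) = 1 dB.
Ratio = 5 / 1 = 5.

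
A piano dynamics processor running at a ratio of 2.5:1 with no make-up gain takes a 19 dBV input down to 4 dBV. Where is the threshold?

Input is 25 dB above T (since output overshoot × R = input overshoot: (4 − T)·2.5 = 19 − T gives T = -6 dBV).
Check: -6 + (19 − (-6))/2.5 = -6 + 10 = 4 dBV. ✓

-6 dBV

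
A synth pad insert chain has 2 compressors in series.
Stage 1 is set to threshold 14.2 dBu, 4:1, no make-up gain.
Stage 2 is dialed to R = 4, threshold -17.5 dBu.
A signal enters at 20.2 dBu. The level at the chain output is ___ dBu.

Stage 1: 6 dB above 14.2 dBu, reduced 4:1 to 1.5 dB above → 15.7 dBu.
Stage 2: 33.2 dB above -17.5 dBu, reduced 4:1 to 8.3 dB above → -9.2 dBu.

-9.2 dBu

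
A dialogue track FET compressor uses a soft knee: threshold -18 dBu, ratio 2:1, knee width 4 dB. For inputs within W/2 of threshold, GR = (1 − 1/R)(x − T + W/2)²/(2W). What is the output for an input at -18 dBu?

-18.25 dBu

x − T + W/2 = -18 − (-18) + 2 = 2.
GR = (1 − 1/2) × 2² / 8 = 0.5 × 4 / 8 = 0.25 dB.
Output = -18 − 0.25 = -18.25 dBu.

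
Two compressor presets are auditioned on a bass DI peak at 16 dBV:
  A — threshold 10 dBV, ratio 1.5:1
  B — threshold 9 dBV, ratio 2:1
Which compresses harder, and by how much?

B, by 1.5 dB

A: 6 dB over, compressed to 4 dB over, so 2 dB of GR.
B: 7 dB over, compressed to 3.5 dB over, so 3.5 dB of GR.
B reduces 1.5 dB more.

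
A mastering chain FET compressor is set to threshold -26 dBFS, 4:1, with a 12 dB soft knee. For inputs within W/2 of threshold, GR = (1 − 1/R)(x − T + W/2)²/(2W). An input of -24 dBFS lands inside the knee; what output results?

-26 dBFS

x − T + W/2 = -24 − (-26) + 6 = 8.
GR = (1 − 1/4) × 8² / 24 = 0.75 × 64 / 24 = 2 dB.
Output = -24 − 2 = -26 dBFS.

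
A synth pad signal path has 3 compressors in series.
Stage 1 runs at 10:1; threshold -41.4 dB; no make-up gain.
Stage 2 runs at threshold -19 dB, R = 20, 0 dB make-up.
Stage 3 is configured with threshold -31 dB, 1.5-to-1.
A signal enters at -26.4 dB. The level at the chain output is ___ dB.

-39.9 dB

Stage 1: -26.4 dB is 15 dB over -41.4 dB; at 10:1 that becomes 1.5 dB over, giving -39.9 dB.
Stage 2: below threshold (-39.9 ≤ -19); passes unchanged; output -39.9 dB.
Stage 3: below threshold (-39.9 ≤ -31); passes unchanged; output -39.9 dB.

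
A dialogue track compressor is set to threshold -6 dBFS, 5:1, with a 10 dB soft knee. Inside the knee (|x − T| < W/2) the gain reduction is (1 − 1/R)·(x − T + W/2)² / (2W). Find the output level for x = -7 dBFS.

-7.64 dBFS

x − T + W/2 = -7 − (-6) + 5 = 4.
GR = (1 − 1/5) × 4² / 20 = 0.8 × 16 / 20 = 0.64 dB.
Output = -7 − 0.64 = -7.64 dBFS.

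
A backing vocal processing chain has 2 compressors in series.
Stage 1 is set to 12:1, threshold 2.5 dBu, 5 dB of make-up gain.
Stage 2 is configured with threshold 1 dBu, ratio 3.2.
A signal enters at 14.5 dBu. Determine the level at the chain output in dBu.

3.34375 dBu

Stage 1: overshoot 12 dB → 12/12 = 1 dB → 3.5 dBu; +5 dB make-up → 8.5 dBu.
Stage 2: overshoot 7.5 dB → 7.5/3.2 = 2.34375 dB → 3.34375 dBu.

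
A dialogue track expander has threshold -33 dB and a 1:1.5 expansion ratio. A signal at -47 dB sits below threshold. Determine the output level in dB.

Below threshold, a 1:1.5 expander applies gain = (1.5−1)×(T − x) of attenuation.
(1.5−1) × 14 = 7 dB, so output = -47 − 7 = -54 dB.

-54 dB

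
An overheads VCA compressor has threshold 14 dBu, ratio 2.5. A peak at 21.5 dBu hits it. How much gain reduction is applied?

4.5 dB

21.5 dBu exceeds the threshold by 7.5 dB.
At 2.5:1, output sits 7.5/2.5 = 3 dB above threshold.
So the signal is attenuated by 7.5 − 3 = 4.5 dB.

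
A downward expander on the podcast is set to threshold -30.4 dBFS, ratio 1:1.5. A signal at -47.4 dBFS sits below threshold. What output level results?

Undershoot = (-30.4) − (-47.4) = 17 dB.
At 1:1.5, that expands to 25.5 dB under threshold.
Output = -30.4 − 25.5 = -55.9 dBFS.

-55.9 dBFS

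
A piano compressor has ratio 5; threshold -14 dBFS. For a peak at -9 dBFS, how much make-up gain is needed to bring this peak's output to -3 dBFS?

10 dB

The peak compresses to -14 + 5/5 = -13 dBFS.
To reach -3 dBFS requires -3 − (-13) = 10 dB of make-up.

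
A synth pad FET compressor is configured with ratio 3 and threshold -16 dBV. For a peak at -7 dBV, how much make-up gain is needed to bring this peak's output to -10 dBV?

Without make-up, output = threshold + overshoot/3 = -16 + 3 = -13 dBV.
Gap to target: 3 dB.

3 dB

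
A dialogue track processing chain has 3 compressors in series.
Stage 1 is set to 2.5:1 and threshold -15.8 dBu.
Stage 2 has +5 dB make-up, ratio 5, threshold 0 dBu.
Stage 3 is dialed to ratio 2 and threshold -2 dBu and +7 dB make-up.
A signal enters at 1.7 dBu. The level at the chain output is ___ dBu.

3.2 dBu

Stage 1: overshoot 17.5 dB → 17.5/2.5 = 7 dB → -8.8 dBu.
Stage 2: below threshold (-8.8 ≤ 0); passes unchanged; make-up brings it to -3.8 dBu.
Stage 3: -3.8 dBu is at or below the -2 dBu threshold — no compression; make-up brings it to 3.2 dBu.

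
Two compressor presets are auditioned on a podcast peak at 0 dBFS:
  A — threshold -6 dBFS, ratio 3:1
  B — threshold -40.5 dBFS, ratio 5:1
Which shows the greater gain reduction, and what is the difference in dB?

B, by 28.4 dB

A: 6 dB over, compressed to 2 dB over, so 4 dB of GR.
B: 40.5 dB over, compressed to 8.1 dB over, so 32.4 dB of GR.
Difference: 28.4 dB in favour of B.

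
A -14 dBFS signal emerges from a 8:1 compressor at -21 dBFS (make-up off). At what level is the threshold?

-22 dBFS

Let T be the threshold. Output overshoot = (input overshoot)/R, so -21 − T = (-14 − T)/8.
8·(-21 − T) = -14 − T → 7·T = -168 − (-14) = -154.
T = -154/7 = -22 dBFS.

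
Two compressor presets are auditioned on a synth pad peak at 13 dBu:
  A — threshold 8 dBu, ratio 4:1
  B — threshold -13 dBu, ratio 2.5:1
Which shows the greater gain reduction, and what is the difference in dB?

A: overshoot 5 dB → output overshoot 1.25 dB → GR 3.75 dB.
B: overshoot 26 dB → output overshoot 10.4 dB → GR 15.6 dB.
Difference: 11.85 dB in favour of B.

B, by 11.85 dB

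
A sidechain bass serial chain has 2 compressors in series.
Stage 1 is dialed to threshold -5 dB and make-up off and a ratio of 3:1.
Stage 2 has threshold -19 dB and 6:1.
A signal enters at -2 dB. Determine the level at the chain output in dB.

-16.5 dB

Stage 1: -2 dB is 3 dB over -5 dB; at 3:1 that becomes 1 dB over, giving -4 dB.
Stage 2: overshoot 15 dB → 15/6 = 2.5 dB → -16.5 dB.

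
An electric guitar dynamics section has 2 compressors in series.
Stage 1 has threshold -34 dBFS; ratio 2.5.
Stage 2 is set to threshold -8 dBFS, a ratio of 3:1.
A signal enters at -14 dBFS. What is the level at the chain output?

-26 dBFS

Stage 1: overshoot 20 dB → 20/2.5 = 8 dB → -26 dBFS.
Stage 2: -26 dBFS ≤ -8 dBFS, so stage 2 doesn't engage; output -26 dBFS.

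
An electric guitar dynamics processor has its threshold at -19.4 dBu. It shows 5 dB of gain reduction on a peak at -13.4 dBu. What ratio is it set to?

6:1

Input overshoot = -13.4 − (-19.4) = 6 dB.
Output overshoot = 6 − 5 = 1 dB.
Ratio = input overshoot / output overshoot = 6 / 1 = 6.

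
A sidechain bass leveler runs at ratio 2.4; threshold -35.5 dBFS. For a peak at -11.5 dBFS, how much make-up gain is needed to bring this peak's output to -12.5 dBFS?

Without make-up, output = threshold + overshoot/2.4 = -35.5 + 10 = -25.5 dBFS.
Gap to target: 13 dB.

13 dB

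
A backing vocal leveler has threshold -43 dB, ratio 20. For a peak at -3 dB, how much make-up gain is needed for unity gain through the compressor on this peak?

The peak compresses to -43 + 40/20 = -41 dB.
To reach -3 dB requires -3 − (-41) = 38 dB of make-up.

38 dB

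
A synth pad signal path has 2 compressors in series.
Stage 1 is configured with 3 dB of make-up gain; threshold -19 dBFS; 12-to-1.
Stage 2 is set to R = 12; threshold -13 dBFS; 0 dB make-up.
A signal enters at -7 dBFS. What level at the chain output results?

Stage 1: 12 dB above -19 dBFS, reduced 12:1 to 1 dB above → -18 dBFS; +3 dB make-up → -15 dBFS.
Stage 2: below threshold (-15 ≤ -13); passes unchanged; output -15 dBFS.

-15 dBFS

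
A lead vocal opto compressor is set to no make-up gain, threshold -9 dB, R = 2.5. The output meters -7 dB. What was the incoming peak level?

The compressed level sits -7 − (-9) = 2 dB over threshold.
Input overshoot = R × output overshoot = 5 dB → input = -9 + 5 = -4 dB.

-4 dB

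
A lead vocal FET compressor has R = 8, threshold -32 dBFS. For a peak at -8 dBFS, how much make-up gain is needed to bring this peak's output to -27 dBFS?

2 dB

Without make-up, output = threshold + overshoot/8 = -32 + 3 = -29 dBFS.
Gap to target: 2 dB.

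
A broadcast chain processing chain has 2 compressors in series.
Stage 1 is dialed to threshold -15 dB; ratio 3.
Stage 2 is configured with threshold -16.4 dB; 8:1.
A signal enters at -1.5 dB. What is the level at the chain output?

Stage 1: overshoot 13.5 dB → 13.5/3 = 4.5 dB → -10.5 dB.
Stage 2: -10.5 dB is 5.9 dB over -16.4 dB; at 8:1 that becomes 0.7375 dB over, giving -15.6625 dB.

-15.6625 dB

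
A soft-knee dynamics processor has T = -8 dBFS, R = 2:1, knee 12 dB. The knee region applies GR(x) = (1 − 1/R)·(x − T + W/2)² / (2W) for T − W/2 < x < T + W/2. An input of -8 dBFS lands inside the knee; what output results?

-8.75 dBFS

x − T + W/2 = -8 − (-8) + 6 = 6.
GR = (1 − 1/2) × 6² / 24 = 0.5 × 36 / 24 = 0.75 dB.
Output = -8 − 0.75 = -8.75 dBFS.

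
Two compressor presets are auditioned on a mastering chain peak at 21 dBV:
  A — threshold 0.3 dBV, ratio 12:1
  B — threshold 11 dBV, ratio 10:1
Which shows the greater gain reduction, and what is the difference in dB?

A, by 9.975 dB

A: GR = 20.7 − 20.7/12 = 18.975 dB.
B: GR = 10 − 10/10 = 9 dB.
A reduces 9.975 dB more.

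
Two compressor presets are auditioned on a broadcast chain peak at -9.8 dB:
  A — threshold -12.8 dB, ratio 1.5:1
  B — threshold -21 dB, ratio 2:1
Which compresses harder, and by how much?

A: 3 dB over, compressed to 2 dB over, so 1 dB of GR.
B: 11.2 dB over, compressed to 5.6 dB over, so 5.6 dB of GR.
B applies 4.6 dB more gain reduction.

B, by 4.6 dB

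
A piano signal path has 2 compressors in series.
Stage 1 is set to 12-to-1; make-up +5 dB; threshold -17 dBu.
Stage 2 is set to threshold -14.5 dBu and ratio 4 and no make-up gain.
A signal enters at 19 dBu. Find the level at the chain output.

Stage 1: 36 dB above -17 dBu, reduced 12:1 to 3 dB above → -14 dBu; +5 dB make-up → -9 dBu.
Stage 2: 5.5 dB above -14.5 dBu, reduced 4:1 to 1.375 dB above → -13.125 dBu.

-13.125 dBu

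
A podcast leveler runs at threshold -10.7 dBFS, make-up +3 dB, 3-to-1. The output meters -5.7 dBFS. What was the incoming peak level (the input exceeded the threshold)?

Stripping the +3 dB make-up gives -8.7 dBFS at the gain stage.
The compressed level sits -8.7 − (-10.7) = 2 dB over threshold.
Input overshoot = R × output overshoot = 6 dB → input = -10.7 + 6 = -4.7 dBFS.

-4.7 dBFS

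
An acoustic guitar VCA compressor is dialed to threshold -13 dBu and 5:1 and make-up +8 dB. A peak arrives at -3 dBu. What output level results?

-3 dBu

-3 dBu sits 10 dB over threshold.
At 5:1 the overshoot is divided by 5, leaving 2 dB above threshold.
So the level is -13 + 2 = -11 dBu; make-up adds 8 dB, giving -3 dBu.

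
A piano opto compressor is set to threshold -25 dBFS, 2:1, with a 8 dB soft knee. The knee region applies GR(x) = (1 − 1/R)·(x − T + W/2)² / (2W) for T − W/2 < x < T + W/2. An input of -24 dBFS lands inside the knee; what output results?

-24.78125 dBFS

x − T + W/2 = -24 − (-25) + 4 = 5.
GR = (1 − 1/2) × 5² / 16 = 0.5 × 25 / 16 = 0.78125 dB.
Output = -24 − 0.78125 = -24.78125 dBFS.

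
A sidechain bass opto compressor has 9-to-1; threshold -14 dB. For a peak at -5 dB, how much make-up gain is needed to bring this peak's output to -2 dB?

11 dB

The peak compresses to -14 + 9/9 = -13 dB.
To reach -2 dB requires -2 − (-13) = 11 dB of make-up.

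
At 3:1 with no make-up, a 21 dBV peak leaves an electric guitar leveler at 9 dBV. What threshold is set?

Gain reduction = 21 − 9 = 12 dB; output overshoot = GR / (R − 1) = 12 / 2 = 6 dB.
Threshold = output − output overshoot = 9 − 6 = 3 dBV.

3 dBV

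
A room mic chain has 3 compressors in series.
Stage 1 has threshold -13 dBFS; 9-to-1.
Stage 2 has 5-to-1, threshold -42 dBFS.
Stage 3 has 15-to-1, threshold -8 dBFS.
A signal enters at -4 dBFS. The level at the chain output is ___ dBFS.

Stage 1: 9 dB above -13 dBFS, reduced 9:1 to 1 dB above → -12 dBFS.
Stage 2: -12 dBFS is 30 dB over -42 dBFS; at 5:1 that becomes 6 dB over, giving -36 dBFS.
Stage 3: -36 dBFS is at or below the -8 dBFS threshold — no compression; output -36 dBFS.

-36 dBFS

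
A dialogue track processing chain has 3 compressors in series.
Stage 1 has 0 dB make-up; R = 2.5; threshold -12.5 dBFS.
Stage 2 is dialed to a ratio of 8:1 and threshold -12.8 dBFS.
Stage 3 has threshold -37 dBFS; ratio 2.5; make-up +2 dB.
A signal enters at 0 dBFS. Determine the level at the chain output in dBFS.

Stage 1: 0 dBFS is 12.5 dB over -12.5 dBFS; at 2.5:1 that becomes 5 dB over, giving -7.5 dBFS.
Stage 2: -7.5 dBFS is 5.3 dB over -12.8 dBFS; at 8:1 that becomes 0.6625 dB over, giving -12.1375 dBFS.
Stage 3: 24.8625 dB above -37 dBFS, reduced 2.5:1 to 9.945 dB above → -27.055 dBFS; +2 dB make-up → -25.055 dBFS.

-25.055 dBFS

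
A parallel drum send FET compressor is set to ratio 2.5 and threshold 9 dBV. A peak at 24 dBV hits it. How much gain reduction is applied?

The signal is 15 dB above threshold.
A 2.5:1 ratio leaves 6 dB of that excess.
GR = overshoot in − overshoot out = 15 − 6 = 9 dB.

9 dB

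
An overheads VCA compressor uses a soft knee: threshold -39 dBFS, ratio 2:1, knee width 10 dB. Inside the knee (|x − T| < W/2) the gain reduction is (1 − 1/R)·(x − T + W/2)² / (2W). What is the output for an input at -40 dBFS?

-40.4 dBFS

x − T + W/2 = -40 − (-39) + 5 = 4.
GR = (1 − 1/2) × 4² / 20 = 0.5 × 16 / 20 = 0.4 dB.
Output = -40 − 0.4 = -40.4 dBFS.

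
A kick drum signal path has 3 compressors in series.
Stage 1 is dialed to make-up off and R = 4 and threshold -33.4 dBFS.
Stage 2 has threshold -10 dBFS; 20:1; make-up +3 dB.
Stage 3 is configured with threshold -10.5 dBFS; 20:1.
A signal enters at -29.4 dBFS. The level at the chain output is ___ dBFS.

Stage 1: 4 dB above -33.4 dBFS, reduced 4:1 to 1 dB above → -32.4 dBFS.
Stage 2: -32.4 dBFS is at or below the -10 dBFS threshold — no compression; make-up brings it to -29.4 dBFS.
Stage 3: -29.4 dBFS ≤ -10.5 dBFS, so stage 3 doesn't engage; output -29.4 dBFS.

-29.4 dBFS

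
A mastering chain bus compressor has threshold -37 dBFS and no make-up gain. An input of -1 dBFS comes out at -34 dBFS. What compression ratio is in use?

12:1

Input overshoot = -1 − (-37) = 36 dB; output overshoot = -34 − (-37) = 3 dB.
Ratio = 36 / 3 = 12.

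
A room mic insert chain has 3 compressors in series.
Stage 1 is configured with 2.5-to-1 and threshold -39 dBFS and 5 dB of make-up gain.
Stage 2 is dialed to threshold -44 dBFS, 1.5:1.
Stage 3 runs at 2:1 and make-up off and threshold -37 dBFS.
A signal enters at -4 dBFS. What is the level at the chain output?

-32.5 dBFS

Stage 1: overshoot 35 dB → 35/2.5 = 14 dB → -25 dBFS; +5 dB make-up → -20 dBFS.
Stage 2: overshoot 24 dB → 24/1.5 = 16 dB → -28 dBFS.
Stage 3: -28 dBFS is 9 dB over -37 dBFS; at 2:1 that becomes 4.5 dB over, giving -32.5 dBFS.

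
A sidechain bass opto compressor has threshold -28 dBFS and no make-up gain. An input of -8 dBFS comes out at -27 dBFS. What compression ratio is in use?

Input overshoot = -8 − (-28) = 20 dB; output overshoot = -27 − (-28) = 1 dB.
Ratio = 20 / 1 = 20.

20:1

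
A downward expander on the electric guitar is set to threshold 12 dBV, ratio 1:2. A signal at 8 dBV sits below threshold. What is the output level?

4 dBV

The input is 4 dB below the 12 dBV threshold.
A 1:2 expander multiplies undershoot by 2: 4 × 2 = 8 dB below threshold.
Output = 12 − 8 = 4 dBV.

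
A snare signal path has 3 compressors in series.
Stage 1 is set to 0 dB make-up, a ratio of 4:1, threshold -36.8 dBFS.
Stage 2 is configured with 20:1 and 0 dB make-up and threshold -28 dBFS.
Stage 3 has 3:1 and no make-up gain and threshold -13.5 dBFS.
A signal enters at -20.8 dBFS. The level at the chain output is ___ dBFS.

-32.8 dBFS

Stage 1: overshoot 16 dB → 16/4 = 4 dB → -32.8 dBFS.
Stage 2: below threshold (-32.8 ≤ -28); passes unchanged; output -32.8 dBFS.
Stage 3: below threshold (-32.8 ≤ -13.5); passes unchanged; output -32.8 dBFS.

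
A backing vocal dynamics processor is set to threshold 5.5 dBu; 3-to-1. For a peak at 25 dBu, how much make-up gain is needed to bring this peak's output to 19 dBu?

7 dB

Without make-up, output = threshold + overshoot/3 = 5.5 + 6.5 = 12 dBu.
Gap to target: 7 dB.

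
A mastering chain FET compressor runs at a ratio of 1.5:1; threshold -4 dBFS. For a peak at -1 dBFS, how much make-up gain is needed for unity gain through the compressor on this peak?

1 dB

The peak compresses to -4 + 3/1.5 = -2 dBFS.
To reach -1 dBFS requires -1 − (-2) = 1 dB of make-up.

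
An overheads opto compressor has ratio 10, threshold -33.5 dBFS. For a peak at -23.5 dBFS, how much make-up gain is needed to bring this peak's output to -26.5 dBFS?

The peak compresses to -33.5 + 10/10 = -32.5 dBFS.
To reach -26.5 dBFS requires -26.5 − (-32.5) = 6 dB of make-up.

6 dB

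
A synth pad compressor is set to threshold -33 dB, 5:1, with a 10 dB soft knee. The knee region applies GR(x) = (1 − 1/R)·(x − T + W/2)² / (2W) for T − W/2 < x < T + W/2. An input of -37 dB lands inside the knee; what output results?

-37.04 dB

x − T + W/2 = -37 − (-33) + 5 = 1.
GR = (1 − 1/5) × 1² / 20 = 0.8 × 1 / 20 = 0.04 dB.
Output = -37 − 0.04 = -37.04 dB.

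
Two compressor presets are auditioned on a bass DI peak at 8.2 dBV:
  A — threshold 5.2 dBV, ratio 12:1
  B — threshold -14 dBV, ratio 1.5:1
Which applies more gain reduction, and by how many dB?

A: overshoot 3 dB → output overshoot 0.25 dB → GR 2.75 dB.
B: overshoot 22.2 dB → output overshoot 14.8 dB → GR 7.4 dB.
Difference: 4.65 dB in favour of B.

B, by 4.65 dB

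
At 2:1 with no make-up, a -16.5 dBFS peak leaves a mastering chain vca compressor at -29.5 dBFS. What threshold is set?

Gain reduction = -16.5 − (-29.5) = 13 dB; output overshoot = GR / (R − 1) = 13 / 1 = 13 dB.
Threshold = output − output overshoot = -29.5 − 13 = -42.5 dBFS.

-42.5 dBFS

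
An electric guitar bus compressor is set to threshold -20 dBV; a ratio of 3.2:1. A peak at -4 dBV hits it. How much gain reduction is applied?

-4 dBV exceeds the threshold by 16 dB.
At 3.2:1, output sits 16/3.2 = 5 dB above threshold.
So the signal is attenuated by 16 − 5 = 11 dB.

11 dB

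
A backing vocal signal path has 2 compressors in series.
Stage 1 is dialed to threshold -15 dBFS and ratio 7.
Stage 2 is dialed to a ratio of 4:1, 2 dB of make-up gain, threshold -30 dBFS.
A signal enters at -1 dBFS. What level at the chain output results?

-23.75 dBFS

Stage 1: overshoot 14 dB → 14/7 = 2 dB → -13 dBFS.
Stage 2: 17 dB above -30 dBFS, reduced 4:1 to 4.25 dB above → -25.75 dBFS; +2 dB make-up → -23.75 dBFS.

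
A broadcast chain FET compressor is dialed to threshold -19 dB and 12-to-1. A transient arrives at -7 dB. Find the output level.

The input is 12 dB above the -19 dB threshold.
The 12 dB excess becomes 1 dB after 12:1 reduction.
So the level is -19 + 1 = -18 dB.

-18 dB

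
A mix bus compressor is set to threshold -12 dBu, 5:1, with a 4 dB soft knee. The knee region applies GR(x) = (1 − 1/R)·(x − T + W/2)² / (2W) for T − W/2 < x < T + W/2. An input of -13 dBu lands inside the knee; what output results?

x − T + W/2 = -13 − (-12) + 2 = 1.
GR = (1 − 1/5) × 1² / 8 = 0.8 × 1 / 8 = 0.1 dB.
Output = -13 − 0.1 = -13.1 dBu.

-13.1 dBu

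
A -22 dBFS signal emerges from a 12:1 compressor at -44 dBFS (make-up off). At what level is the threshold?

Input is 24 dB above T (since output overshoot × R = input overshoot: (-44 − T)·12 = -22 − T gives T = -46 dBFS).
Check: -46 + (-22 − (-46))/12 = -46 + 2 = -44 dBFS. ✓

-46 dBFS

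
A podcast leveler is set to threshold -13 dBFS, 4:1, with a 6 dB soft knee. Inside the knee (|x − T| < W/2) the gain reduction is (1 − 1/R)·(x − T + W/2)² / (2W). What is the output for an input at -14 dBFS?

-14.25 dBFS

x − T + W/2 = -14 − (-13) + 3 = 2.
GR = (1 − 1/4) × 2² / 12 = 0.75 × 4 / 12 = 0.25 dB.
Output = -14 − 0.25 = -14.25 dBFS.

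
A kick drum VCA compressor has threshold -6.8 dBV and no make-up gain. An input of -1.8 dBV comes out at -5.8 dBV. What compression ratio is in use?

5:1

Input overshoot = -1.8 − (-6.8) = 5 dB; output overshoot = -5.8 − (-6.8) = 1 dB.
Ratio = 5 / 1 = 5.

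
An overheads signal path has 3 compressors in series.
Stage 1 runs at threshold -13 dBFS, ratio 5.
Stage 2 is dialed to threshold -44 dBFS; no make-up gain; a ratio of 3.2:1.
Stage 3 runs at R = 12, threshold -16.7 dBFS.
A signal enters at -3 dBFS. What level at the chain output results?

Stage 1: 10 dB above -13 dBFS, reduced 5:1 to 2 dB above → -11 dBFS.
Stage 2: overshoot 33 dB → 33/3.2 = 10.3125 dB → -33.6875 dBFS.
Stage 3: below threshold (-33.6875 ≤ -16.7); passes unchanged; output -33.6875 dBFS.

-33.6875 dBFS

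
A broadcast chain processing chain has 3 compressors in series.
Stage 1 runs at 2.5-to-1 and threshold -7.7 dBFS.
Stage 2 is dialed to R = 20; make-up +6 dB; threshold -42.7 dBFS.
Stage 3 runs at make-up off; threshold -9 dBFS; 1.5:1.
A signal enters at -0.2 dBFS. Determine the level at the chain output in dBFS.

Stage 1: 7.5 dB above -7.7 dBFS, reduced 2.5:1 to 3 dB above → -4.7 dBFS.
Stage 2: overshoot 38 dB → 38/20 = 1.9 dB → -40.8 dBFS; +6 dB make-up → -34.8 dBFS.
Stage 3: below threshold (-34.8 ≤ -9); passes unchanged; output -34.8 dBFS.

-34.8 dBFS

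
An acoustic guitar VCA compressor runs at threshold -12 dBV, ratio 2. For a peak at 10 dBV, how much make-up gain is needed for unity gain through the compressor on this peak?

11 dB

Overshoot 22 dB → 22/2 = 11 dB after compression, so the compressed level is -12 + 11 = -1 dBV.
Make-up = target − compressed = 10 − (-1) = 11 dB.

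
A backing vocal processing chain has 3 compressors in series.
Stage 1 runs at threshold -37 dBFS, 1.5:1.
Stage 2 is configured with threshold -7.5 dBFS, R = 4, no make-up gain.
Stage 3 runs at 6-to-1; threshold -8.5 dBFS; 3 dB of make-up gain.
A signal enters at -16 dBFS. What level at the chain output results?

-20 dBFS

Stage 1: 21 dB above -37 dBFS, reduced 1.5:1 to 14 dB above → -23 dBFS.
Stage 2: below threshold (-23 ≤ -7.5); passes unchanged; output -23 dBFS.
Stage 3: -23 dBFS ≤ -8.5 dBFS, so stage 3 doesn't engage; make-up brings it to -20 dBFS.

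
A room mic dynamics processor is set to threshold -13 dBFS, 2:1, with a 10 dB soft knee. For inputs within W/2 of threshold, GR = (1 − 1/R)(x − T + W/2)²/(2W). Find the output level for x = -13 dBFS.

x − T + W/2 = -13 − (-13) + 5 = 5.
GR = (1 − 1/2) × 5² / 20 = 0.5 × 25 / 20 = 0.625 dB.
Output = -13 − 0.625 = -13.625 dBFS.

-13.625 dBFS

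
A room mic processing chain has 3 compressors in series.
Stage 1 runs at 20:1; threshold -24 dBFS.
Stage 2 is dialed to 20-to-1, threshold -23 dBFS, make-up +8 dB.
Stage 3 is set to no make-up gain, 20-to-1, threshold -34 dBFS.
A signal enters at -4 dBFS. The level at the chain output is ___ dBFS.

-33.05 dBFS

Stage 1: 20 dB above -24 dBFS, reduced 20:1 to 1 dB above → -23 dBFS.
Stage 2: below threshold (-23 ≤ -23); passes unchanged; make-up brings it to -15 dBFS.
Stage 3: overshoot 19 dB → 19/20 = 0.95 dB → -33.05 dBFS.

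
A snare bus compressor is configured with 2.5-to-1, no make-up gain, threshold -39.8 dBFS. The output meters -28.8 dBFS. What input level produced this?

That's 11 dB above the -39.8 dBFS threshold.
Before 2.5:1 compression the overshoot was 11 × 2.5 = 27.5 dB, so input = -39.8 + 27.5 = -12.3 dBFS.

-12.3 dBFS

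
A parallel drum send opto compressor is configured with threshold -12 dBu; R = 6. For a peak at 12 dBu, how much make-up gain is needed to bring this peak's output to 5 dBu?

13 dB

Overshoot 24 dB → 24/6 = 4 dB after compression, so the compressed level is -12 + 4 = -8 dBu.
Make-up = target − compressed = 5 − (-8) = 13 dB.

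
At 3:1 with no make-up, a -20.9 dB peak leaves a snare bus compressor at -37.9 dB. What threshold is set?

Input is 25.5 dB above T (since output overshoot × R = input overshoot: (-37.9 − T)·3 = -20.9 − T gives T = -46.4 dB).
Check: -46.4 + (-20.9 − (-46.4))/3 = -46.4 + 8.5 = -37.9 dB. ✓

-46.4 dB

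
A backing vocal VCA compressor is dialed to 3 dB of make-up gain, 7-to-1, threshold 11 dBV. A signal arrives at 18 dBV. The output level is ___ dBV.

15 dBV

18 dBV sits 7 dB over threshold.
The 7 dB excess becomes 1 dB after 7:1 reduction.
That puts the output at 12 dBV; make-up adds 3 dB, giving 15 dBV.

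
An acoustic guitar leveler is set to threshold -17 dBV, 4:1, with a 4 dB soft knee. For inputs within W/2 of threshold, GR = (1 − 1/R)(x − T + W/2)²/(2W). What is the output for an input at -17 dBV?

-17.375 dBV

x − T + W/2 = -17 − (-17) + 2 = 2.
GR = (1 − 1/4) × 2² / 8 = 0.75 × 4 / 8 = 0.375 dB.
Output = -17 − 0.375 = -17.375 dBV.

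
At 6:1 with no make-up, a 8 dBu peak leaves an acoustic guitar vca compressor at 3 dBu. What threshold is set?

Gain reduction = 8 − 3 = 5 dB; output overshoot = GR / (R − 1) = 5 / 5 = 1 dB.
Threshold = output − output overshoot = 3 − 1 = 2 dBu.

2 dBu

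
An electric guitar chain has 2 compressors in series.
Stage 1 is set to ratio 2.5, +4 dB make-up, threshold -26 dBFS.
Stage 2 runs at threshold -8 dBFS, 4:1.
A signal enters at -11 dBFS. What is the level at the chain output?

-16 dBFS

Stage 1: overshoot 15 dB → 15/2.5 = 6 dB → -20 dBFS; +4 dB make-up → -16 dBFS.
Stage 2: -16 dBFS is at or below the -8 dBFS threshold — no compression; output -16 dBFS.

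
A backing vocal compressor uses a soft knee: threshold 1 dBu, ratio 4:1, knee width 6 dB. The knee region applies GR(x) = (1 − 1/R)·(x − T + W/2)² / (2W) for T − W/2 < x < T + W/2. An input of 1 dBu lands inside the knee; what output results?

0.4375 dBu

x − T + W/2 = 1 − 1 + 3 = 3.
GR = (1 − 1/4) × 3² / 12 = 0.75 × 9 / 12 = 0.5625 dB.
Output = 1 − 0.5625 = 0.4375 dBu.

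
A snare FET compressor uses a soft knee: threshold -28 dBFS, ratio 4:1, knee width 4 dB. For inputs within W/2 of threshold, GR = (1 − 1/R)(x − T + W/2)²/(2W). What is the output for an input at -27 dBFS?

x − T + W/2 = -27 − (-28) + 2 = 3.
GR = (1 − 1/4) × 3² / 8 = 0.75 × 9 / 8 = 0.84375 dB.
Output = -27 − 0.84375 = -27.84375 dBFS.

-27.84375 dBFS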